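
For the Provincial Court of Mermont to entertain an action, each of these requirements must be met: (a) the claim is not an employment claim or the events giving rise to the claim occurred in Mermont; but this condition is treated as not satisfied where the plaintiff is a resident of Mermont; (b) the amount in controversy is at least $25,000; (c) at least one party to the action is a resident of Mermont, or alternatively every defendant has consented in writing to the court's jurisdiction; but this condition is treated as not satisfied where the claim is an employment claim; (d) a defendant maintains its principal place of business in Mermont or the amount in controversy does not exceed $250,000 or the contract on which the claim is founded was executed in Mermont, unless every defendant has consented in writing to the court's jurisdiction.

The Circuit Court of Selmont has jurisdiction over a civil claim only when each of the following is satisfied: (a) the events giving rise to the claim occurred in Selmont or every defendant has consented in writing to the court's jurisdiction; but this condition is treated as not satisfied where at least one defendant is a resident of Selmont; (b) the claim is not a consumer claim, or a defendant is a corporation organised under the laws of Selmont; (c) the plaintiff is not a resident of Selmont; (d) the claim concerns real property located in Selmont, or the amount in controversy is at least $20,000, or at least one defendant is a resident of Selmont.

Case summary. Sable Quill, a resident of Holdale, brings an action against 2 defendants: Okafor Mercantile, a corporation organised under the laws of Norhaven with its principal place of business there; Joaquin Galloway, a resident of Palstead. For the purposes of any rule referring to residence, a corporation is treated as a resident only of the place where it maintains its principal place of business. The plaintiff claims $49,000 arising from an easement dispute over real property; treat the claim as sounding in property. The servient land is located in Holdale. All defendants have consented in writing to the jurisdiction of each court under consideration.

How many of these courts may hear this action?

2

The Provincial Court of Mermont:
  (a) The claim is a property claim, not an employment claim, which satisfies one of the alternatives. The carve-out does not apply: the plaintiff resides in Holdale, not Mermont. Condition met.
  (b) The amount in controversy is $49,000, which meets the $25,000 floor. Met.
  (c) Every defendant has filed written consent, which satisfies one of the alternatives. The exception is not triggered, since the claim is a property claim, not an employment claim. Met.
  (d) The amount in controversy is $49,000, within the USD 250,000 ceiling — that alternative is enough. Satisfied.
  → Every requirement is satisfied — jurisdiction.
The Circuit Court of Selmont:
  (a) Every defendant has filed written consent — that alternative is enough. The exception is not triggered, since no defendant resides in Selmont (they reside in Norhaven, Palstead). Satisfied.
  (b) The claim is a property claim, not a consumer claim — that alternative is enough. Satisfied.
  (c) The plaintiff resides in Holdale, which is not Selmont. Met.
  (d) The amount in controversy is $49,000, which meets the USD 20,000 floor, so one alternative holds. Met.
  → Jurisdiction lies.
Courts with jurisdiction: the Provincial Court of Mermont, the Circuit Court of Selmont — 2 in total.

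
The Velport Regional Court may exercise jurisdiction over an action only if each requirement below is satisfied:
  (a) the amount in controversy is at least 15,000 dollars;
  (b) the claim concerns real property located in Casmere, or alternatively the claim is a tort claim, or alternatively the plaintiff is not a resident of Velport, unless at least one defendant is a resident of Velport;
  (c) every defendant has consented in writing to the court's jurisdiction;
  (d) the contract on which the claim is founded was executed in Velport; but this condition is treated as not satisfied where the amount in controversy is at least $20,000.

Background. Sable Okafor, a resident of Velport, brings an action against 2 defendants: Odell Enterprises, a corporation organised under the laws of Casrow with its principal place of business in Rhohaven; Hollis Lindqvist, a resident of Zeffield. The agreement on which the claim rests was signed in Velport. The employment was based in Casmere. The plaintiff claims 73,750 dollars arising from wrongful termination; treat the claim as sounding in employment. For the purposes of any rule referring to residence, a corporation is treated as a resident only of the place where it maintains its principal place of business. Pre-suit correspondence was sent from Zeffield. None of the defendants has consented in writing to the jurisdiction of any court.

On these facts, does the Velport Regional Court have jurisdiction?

The Velport Regional Court:
  (a) The amount in controversy is $73,750, which meets the 15,000 dollars floor. Condition met.
  (b) The claim does not concern real property; the claim is an employment claim, not a tort claim; the plaintiff resides in Velport — none of the alternatives is met. Nor does the 'unless' clause help: no defendant resides in Velport (they reside in Rhohaven, Zeffield). Condition not met.
  (c) No such written consent has been filed. Condition not met.
  (d) The contract was executed in Velport. But the carve-out bites: the amount in controversy is $73,750, which meets the USD 20,000 floor. Condition not met.
  → No jurisdiction.

No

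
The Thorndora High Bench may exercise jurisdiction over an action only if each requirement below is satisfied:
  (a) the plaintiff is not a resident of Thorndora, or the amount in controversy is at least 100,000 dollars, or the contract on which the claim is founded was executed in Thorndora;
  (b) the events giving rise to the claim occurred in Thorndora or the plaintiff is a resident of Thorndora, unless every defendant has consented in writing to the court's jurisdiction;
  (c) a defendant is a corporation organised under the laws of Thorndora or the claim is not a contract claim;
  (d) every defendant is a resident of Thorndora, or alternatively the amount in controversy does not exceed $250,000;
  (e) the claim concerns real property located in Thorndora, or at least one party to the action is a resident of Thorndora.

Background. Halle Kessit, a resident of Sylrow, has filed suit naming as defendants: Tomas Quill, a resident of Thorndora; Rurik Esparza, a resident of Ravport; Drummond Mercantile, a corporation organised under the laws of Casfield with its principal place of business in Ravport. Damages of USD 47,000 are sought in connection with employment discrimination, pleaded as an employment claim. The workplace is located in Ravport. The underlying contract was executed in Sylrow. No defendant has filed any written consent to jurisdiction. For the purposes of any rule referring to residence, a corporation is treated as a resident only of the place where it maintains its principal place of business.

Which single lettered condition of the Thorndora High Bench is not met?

(b)

The Thorndora High Bench:
  (a) The plaintiff resides in Sylrow, which is not Thorndora, which satisfies one of the alternatives. Satisfied.
  (b) The operative events occurred in Ravport, not Thorndora; the plaintiff resides in Sylrow, not Thorndora — none of the alternatives is met. And no such written consent has been filed, so the proviso does not save it. Condition not met.
  (c) The claim is an employment claim, not a contract claim, so one alternative holds. Condition met.
  (d) The amount in controversy is USD 47,000, within the $250,000 ceiling, so this disjunct is met. Satisfied.
  (e) Tomas Quill resides in Thorndora, which satisfies one of the alternatives. Condition met.
Only condition (b) fails.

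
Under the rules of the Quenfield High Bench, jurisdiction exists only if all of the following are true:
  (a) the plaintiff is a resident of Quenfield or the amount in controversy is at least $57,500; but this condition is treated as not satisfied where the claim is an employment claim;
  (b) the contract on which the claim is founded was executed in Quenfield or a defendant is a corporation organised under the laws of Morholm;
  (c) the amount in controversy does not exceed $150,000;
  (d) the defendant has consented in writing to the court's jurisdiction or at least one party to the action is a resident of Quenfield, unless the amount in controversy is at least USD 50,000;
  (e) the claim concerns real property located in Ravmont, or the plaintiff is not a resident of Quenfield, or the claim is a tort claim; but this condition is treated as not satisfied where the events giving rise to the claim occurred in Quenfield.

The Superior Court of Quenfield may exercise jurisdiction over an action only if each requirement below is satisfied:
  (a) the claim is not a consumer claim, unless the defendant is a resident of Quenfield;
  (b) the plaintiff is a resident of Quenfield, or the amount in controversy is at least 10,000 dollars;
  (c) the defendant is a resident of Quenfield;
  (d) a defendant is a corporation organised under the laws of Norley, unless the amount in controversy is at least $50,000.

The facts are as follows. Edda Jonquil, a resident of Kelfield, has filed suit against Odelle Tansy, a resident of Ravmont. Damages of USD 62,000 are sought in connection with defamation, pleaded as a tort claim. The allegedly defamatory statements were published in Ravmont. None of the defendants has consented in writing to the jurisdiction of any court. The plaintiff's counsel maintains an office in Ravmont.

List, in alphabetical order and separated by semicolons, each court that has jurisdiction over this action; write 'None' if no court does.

The Quenfield High Bench:
  (a) The amount in controversy is $62,000, which meets the USD 57,500 floor, so this disjunct is met. And the carve-out is inapplicable — the claim is a tort claim, not an employment claim. Met.
  (b) No contract (and hence no place of execution) is alleged; no defendant is a corporation — every alternative fails. Fails.
  (c) The amount in controversy is 62,000 dollars, within the 150,000 dollars ceiling. Met.
  (d) No such written consent has been filed; no party resides in Quenfield — none of the alternatives is met. However, the amount in controversy is $62,000, which meets the USD 50,000 floor, so the 'unless' proviso supplies this condition. Condition met.
  (e) The plaintiff resides in Kelfield, which is not Quenfield, so this disjunct is met. And the carve-out is inapplicable — the operative events occurred in Ravmont, not Quenfield. Condition met.
  → No jurisdiction.
The Superior Court of Quenfield:
  (a) The claim is a tort claim, not a consumer claim. Satisfied.
  (b) The amount in controversy is 62,000 dollars, which meets the 10,000 dollars floor — that alternative is enough. Condition met.
  (c) The defendant resides in Ravmont, not Quenfield. Condition not met.
  (d) No defendant is a corporation. However, the amount in controversy is $62,000, which meets the 50,000 dollars floor, so the 'unless' proviso supplies this condition. Met.
  → At least one condition fails; no jurisdiction.

None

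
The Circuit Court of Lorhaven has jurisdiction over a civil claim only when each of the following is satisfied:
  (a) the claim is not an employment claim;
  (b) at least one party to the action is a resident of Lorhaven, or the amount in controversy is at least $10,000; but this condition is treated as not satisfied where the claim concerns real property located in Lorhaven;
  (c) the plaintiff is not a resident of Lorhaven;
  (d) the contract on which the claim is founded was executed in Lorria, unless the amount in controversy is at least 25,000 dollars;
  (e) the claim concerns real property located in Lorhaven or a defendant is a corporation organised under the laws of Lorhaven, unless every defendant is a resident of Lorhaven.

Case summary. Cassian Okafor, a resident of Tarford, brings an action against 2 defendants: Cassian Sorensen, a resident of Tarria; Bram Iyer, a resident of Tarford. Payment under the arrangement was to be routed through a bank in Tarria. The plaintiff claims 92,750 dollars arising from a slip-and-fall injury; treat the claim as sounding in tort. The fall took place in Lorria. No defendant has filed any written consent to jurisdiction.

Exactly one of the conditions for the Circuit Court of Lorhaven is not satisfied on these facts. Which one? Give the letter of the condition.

(e)

The Circuit Court of Lorhaven:
  (a) The claim is a tort claim, not an employment claim. Condition met.
  (b) The amount in controversy is $92,750, which meets the 10,000 dollars floor, which satisfies one of the alternatives. The carve-out does not apply: the claim does not concern real property. Met.
  (c) The plaintiff resides in Tarford, which is not Lorhaven. Satisfied.
  (d) No contract (and hence no place of execution) is alleged. But the amount in controversy is USD 92,750, which meets the $25,000 floor, and the 'unless' clause therefore excuses the requirement. Met.
  (e) The claim does not concern real property; no defendant is a corporation — no alternative holds. And the defendants reside as follows — Cassian Sorensen in Tarria, Bram Iyer in Tarford — not all in Lorhaven, so the proviso does not save it. Not met.
Only condition (e) fails.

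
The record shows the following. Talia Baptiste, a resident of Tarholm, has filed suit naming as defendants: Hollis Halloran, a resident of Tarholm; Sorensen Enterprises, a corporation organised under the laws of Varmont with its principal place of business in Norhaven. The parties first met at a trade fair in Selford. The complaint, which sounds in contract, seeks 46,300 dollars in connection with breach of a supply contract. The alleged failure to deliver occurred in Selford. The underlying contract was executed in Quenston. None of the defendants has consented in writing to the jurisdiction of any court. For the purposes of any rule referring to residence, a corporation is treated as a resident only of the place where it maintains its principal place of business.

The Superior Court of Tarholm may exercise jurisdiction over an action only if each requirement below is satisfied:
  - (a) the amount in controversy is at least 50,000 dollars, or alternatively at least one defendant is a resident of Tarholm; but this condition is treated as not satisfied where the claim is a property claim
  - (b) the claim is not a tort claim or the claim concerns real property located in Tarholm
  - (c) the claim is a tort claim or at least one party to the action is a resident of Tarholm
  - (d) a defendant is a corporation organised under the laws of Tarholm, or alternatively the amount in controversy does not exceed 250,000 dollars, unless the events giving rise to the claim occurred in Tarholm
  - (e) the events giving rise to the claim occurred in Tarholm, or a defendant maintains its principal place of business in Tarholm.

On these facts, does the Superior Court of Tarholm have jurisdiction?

The Superior Court of Tarholm:
  (a) Hollis Halloran resides in Tarholm, which satisfies one of the alternatives. The carve-out does not apply: the claim is a contract claim, not a property claim. Met.
  (b) The claim is a contract claim, not a tort claim, so one alternative holds. Satisfied.
  (c) Talia Baptiste resides in Tarholm, so one alternative holds. Satisfied.
  (d) The amount in controversy is 46,300 dollars, within the USD 250,000 ceiling, so one alternative holds. Condition met.
  (e) The operative events occurred in Selford, not Tarholm; the corporate defendant(s) have their principal place of business in Norhaven, not Tarholm — none of the alternatives is met. Not met.
  → At least one condition fails; no jurisdiction.

No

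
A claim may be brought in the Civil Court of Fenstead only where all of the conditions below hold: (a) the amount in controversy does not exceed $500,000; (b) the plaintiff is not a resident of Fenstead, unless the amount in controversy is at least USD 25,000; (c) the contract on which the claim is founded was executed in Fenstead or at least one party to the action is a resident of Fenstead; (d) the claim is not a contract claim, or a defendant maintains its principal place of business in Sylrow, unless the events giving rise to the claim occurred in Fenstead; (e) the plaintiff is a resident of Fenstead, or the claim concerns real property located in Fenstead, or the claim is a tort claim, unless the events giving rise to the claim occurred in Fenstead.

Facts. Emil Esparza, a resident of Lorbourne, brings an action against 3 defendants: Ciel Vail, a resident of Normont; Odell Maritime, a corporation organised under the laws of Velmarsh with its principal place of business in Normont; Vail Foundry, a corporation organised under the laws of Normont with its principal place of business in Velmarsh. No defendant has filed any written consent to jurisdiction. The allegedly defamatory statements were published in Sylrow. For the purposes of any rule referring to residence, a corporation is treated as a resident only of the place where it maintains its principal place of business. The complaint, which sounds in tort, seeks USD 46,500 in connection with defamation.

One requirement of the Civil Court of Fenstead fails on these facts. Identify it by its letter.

(c)

The Civil Court of Fenstead:
  (a) The amount in controversy is $46,500, within the $500,000 ceiling. Satisfied.
  (b) The plaintiff resides in Lorbourne, which is not Fenstead. Satisfied.
  (c) No contract (and hence no place of execution) is alleged; no party resides in Fenstead — no alternative holds. Condition not met.
  (d) The claim is a tort claim, not a contract claim, so one alternative holds. Condition met.
  (e) The claim is a tort claim, so one alternative holds. Condition met.
Only condition (c) fails.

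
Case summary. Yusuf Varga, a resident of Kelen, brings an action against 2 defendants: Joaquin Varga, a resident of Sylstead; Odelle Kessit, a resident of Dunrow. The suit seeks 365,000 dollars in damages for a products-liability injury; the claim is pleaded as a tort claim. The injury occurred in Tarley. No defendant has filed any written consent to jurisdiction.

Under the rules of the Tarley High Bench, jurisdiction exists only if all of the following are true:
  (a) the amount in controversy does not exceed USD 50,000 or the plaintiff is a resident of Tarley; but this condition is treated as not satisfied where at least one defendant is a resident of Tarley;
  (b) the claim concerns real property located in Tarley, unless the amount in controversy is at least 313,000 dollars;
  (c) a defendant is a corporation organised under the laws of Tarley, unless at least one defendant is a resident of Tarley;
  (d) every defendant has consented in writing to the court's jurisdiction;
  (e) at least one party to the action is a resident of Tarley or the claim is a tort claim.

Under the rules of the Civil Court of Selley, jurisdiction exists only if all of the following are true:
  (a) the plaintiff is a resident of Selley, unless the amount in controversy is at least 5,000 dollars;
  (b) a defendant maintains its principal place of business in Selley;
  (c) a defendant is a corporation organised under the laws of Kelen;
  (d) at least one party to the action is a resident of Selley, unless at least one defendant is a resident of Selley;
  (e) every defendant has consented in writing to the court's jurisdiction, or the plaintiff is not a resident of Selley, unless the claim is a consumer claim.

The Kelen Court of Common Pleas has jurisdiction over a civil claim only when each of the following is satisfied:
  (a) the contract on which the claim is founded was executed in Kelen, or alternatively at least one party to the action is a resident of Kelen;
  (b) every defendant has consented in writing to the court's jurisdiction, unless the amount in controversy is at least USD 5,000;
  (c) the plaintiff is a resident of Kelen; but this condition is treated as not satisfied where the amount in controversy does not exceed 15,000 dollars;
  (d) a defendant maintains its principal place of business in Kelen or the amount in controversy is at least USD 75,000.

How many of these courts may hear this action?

1

The Tarley High Bench:
  (a) The amount in controversy is 365,000 dollars, above the USD 50,000 ceiling; the plaintiff resides in Kelen, not Tarley — no alternative holds. Not satisfied.
  (b) The claim does not concern real property. However, the amount in controversy is $365,000, which meets the $313,000 floor, so the 'unless' proviso supplies this condition. Condition met.
  (c) No defendant is a corporation. The proviso offers no rescue either, since no defendant resides in Tarley (they reside in Sylstead, Dunrow). Condition not met.
  (d) No such written consent has been filed. Fails.
  (e) The claim is a tort claim, so this disjunct is met. Satisfied.
  → Not every requirement is met — no jurisdiction.
The Civil Court of Selley:
  (a) The plaintiff resides in Kelen, not Selley. But the amount in controversy is USD 365,000, which meets the 5,000 dollars floor, and the 'unless' clause therefore excuses the requirement. Satisfied.
  (b) No defendant is a corporation. Not met.
  (c) No defendant is a corporation. Not satisfied.
  (d) No party resides in Selley. Nor does the 'unless' clause help: no defendant resides in Selley (they reside in Sylstead, Dunrow). Not met.
  (e) The plaintiff resides in Kelen, which is not Selley, so this disjunct is met. Satisfied.
  → No jurisdiction.
The Kelen Court of Common Pleas:
  (a) Yusuf Varga resides in Kelen — that alternative is enough. Condition met.
  (b) No such written consent has been filed. The proviso rescues it, though: the amount in controversy is USD 365,000, which meets the USD 5,000 floor. Satisfied.
  (c) The plaintiff resides in Kelen. And the carve-out is inapplicable — the amount in controversy is 365,000 dollars, above the $15,000 ceiling. Condition met.
  (d) The amount in controversy is $365,000, which meets the USD 75,000 floor, so this disjunct is met. Satisfied.
  → All conditions met; jurisdiction exists.
Courts with jurisdiction: the Kelen Court of Common Pleas — 1 in total.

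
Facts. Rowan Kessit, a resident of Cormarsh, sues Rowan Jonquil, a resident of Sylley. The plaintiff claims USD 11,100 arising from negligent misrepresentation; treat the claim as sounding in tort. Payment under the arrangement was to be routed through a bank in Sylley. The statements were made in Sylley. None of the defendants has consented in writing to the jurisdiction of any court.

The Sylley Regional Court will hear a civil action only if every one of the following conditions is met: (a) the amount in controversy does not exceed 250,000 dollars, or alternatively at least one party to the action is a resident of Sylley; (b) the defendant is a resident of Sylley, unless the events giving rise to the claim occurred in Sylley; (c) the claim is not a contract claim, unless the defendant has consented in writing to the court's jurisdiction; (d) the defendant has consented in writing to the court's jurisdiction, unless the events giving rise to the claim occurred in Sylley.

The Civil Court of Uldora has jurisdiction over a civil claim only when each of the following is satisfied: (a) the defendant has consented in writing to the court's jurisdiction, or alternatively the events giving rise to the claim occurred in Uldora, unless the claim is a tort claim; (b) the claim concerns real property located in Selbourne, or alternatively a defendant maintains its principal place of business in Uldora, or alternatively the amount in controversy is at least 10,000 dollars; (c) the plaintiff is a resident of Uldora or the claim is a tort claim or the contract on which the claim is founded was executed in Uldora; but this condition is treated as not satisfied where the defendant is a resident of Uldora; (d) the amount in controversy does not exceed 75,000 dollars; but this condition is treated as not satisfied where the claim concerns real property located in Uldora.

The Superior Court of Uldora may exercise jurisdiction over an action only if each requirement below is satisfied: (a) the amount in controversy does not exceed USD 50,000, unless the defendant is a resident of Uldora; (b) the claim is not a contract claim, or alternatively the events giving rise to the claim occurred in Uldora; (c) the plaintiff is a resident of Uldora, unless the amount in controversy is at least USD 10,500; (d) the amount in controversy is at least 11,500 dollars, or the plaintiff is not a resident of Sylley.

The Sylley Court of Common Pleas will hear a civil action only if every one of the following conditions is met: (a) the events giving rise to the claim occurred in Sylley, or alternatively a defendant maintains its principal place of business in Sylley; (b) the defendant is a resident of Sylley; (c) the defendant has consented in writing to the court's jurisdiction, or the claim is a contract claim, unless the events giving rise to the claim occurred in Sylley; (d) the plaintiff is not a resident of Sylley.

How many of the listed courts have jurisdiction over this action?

The Sylley Regional Court:
  (a) The amount in controversy is USD 11,100, within the USD 250,000 ceiling, which satisfies one of the alternatives. Satisfied.
  (b) The defendant resides in Sylley. Condition met.
  (c) The claim is a tort claim, not a contract claim. Met.
  (d) No such written consent has been filed. But the operative events occurred in Sylley, and the 'unless' clause therefore excuses the requirement. Satisfied.
  → The court has jurisdiction.
The Civil Court of Uldora:
  (a) No such written consent has been filed; the operative events occurred in Sylley, not Uldora — none of the alternatives is met. However, the claim is a tort claim, so the 'unless' proviso supplies this condition. Condition met.
  (b) The amount in controversy is USD 11,100, which meets the USD 10,000 floor — that alternative is enough. Satisfied.
  (c) The claim is a tort claim — that alternative is enough. The carve-out does not apply: the defendant resides in Sylley, not Uldora. Satisfied.
  (d) The amount in controversy is $11,100, within the $75,000 ceiling. The exception is not triggered, since the claim does not concern real property. Met.
  → The court has jurisdiction.
The Superior Court of Uldora:
  (a) The amount in controversy is 11,100 dollars, within the $50,000 ceiling. Met.
  (b) The claim is a tort claim, not a contract claim, so this disjunct is met. Condition met.
  (c) The plaintiff resides in Cormarsh, not Uldora. But the amount in controversy is 11,100 dollars, which meets the USD 10,500 floor, and the 'unless' clause therefore excuses the requirement. Met.
  (d) The plaintiff resides in Cormarsh, which is not Sylley, which satisfies one of the alternatives. Condition met.
  → All conditions met; jurisdiction exists.
The Sylley Court of Common Pleas:
  (a) The operative events occurred in Sylley, so this disjunct is met. Condition met.
  (b) The defendant resides in Sylley. Condition met.
  (c) No such written consent has been filed; the claim is a tort claim, not a contract claim — no alternative holds. But the operative events occurred in Sylley, and the 'unless' clause therefore excuses the requirement. Condition met.
  (d) The plaintiff resides in Cormarsh, which is not Sylley. Satisfied.
  → Jurisdiction lies.
Courts with jurisdiction: the Sylley Regional Court, the Civil Court of Uldora, the Superior Court of Uldora, the Sylley Court of Common Pleas — 4 in total.

4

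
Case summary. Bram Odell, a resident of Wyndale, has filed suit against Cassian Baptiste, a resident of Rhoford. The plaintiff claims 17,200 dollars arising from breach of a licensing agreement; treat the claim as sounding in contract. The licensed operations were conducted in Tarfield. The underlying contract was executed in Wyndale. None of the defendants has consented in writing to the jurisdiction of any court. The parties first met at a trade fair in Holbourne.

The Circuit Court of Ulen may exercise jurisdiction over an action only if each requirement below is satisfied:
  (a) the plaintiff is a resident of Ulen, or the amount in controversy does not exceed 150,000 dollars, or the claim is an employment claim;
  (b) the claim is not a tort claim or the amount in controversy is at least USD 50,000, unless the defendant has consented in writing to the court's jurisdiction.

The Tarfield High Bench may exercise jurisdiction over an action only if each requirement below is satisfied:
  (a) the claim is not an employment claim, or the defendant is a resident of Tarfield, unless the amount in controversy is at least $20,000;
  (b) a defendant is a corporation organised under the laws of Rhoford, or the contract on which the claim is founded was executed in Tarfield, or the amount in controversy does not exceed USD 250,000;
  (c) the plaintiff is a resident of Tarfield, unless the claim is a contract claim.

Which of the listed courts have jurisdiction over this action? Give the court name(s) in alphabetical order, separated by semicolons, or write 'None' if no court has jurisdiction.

The Circuit Court of Ulen:
  (a) The amount in controversy is $17,200, within the $150,000 ceiling, so one alternative holds. Met.
  (b) The claim is a contract claim, not a tort claim, so this disjunct is met. Condition met.
  → All conditions met; jurisdiction exists.
The Tarfield High Bench:
  (a) The claim is a contract claim, not an employment claim, which satisfies one of the alternatives. Met.
  (b) The amount in controversy is 17,200 dollars, within the USD 250,000 ceiling, so one alternative holds. Condition met.
  (c) The plaintiff resides in Wyndale, not Tarfield. But the claim is a contract claim, and the 'unless' clause therefore excuses the requirement. Met.
  → The court has jurisdiction.

the Circuit Court of Ulen; the Tarfield High Bench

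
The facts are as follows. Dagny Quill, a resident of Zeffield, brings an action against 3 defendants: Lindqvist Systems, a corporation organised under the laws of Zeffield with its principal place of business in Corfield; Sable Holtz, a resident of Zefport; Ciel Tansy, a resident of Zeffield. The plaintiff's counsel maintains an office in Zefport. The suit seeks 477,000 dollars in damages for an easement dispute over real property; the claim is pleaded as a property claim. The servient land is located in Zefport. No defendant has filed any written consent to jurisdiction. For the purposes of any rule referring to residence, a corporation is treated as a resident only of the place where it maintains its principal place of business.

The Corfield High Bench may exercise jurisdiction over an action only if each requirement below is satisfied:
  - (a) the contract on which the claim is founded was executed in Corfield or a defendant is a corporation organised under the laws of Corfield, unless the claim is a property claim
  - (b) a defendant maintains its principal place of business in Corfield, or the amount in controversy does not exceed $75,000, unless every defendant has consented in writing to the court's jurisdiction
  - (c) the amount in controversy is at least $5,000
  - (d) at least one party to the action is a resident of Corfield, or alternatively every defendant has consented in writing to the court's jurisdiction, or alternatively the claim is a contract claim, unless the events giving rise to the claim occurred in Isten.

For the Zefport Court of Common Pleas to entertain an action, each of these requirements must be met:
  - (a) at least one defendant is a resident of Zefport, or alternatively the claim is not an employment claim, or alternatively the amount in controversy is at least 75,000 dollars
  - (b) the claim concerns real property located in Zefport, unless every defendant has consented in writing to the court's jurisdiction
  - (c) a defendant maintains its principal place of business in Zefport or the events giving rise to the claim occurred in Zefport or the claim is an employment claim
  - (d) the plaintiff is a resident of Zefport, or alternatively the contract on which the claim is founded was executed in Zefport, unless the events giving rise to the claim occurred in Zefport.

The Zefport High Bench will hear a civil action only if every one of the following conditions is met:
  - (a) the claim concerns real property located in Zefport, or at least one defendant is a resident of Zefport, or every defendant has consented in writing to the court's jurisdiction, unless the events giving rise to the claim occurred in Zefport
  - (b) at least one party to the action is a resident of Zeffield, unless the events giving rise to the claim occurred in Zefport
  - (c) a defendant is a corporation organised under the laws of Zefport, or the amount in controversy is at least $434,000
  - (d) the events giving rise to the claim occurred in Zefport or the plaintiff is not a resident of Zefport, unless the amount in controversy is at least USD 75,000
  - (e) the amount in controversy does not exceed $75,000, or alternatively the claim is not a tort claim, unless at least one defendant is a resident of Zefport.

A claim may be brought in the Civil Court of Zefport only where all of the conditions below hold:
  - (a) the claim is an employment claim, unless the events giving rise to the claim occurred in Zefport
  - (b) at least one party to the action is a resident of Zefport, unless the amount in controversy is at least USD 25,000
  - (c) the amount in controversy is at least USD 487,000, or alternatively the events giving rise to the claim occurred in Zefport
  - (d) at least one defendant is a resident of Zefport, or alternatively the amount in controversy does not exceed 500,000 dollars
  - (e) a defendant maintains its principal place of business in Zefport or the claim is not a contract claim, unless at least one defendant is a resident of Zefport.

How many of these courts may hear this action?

The Corfield High Bench:
  (a) No contract (and hence no place of execution) is alleged; the corporate defendant(s) are organised in Zeffield, not Corfield — none of the alternatives is met. But the claim is a property claim, and the 'unless' clause therefore excuses the requirement. Satisfied.
  (b) Lindqvist Systems has its principal place of business in Corfield, so this disjunct is met. Met.
  (c) The amount in controversy is USD 477,000, which meets the USD 5,000 floor. Satisfied.
  (d) Lindqvist Systems resides in Corfield, so this disjunct is met. Met.
  → Jurisdiction lies.
The Zefport Court of Common Pleas:
  (a) Sable Holtz resides in Zefport, so this disjunct is met. Satisfied.
  (b) The property lies in Zefport. Met.
  (c) The operative events occurred in Zefport, so one alternative holds. Satisfied.
  (d) The plaintiff resides in Zeffield, not Zefport; no contract (and hence no place of execution) is alleged — none of the alternatives is met. But the operative events occurred in Zefport, and the 'unless' clause therefore excuses the requirement. Satisfied.
  → The court has jurisdiction.
The Zefport High Bench:
  (a) The property lies in Zefport, so one alternative holds. Condition met.
  (b) Dagny Quill resides in Zeffield. Satisfied.
  (c) The amount in controversy is USD 477,000, which meets the USD 434,000 floor, so one alternative holds. Satisfied.
  (d) The operative events occurred in Zefport, which satisfies one of the alternatives. Satisfied.
  (e) The claim is a property claim, not a tort claim, so one alternative holds. Satisfied.
  → Jurisdiction lies.
The Civil Court of Zefport:
  (a) The claim is a property claim, not an employment claim. But the operative events occurred in Zefport, and the 'unless' clause therefore excuses the requirement. Satisfied.
  (b) Sable Holtz resides in Zefport. Condition met.
  (c) The operative events occurred in Zefport, which satisfies one of the alternatives. Condition met.
  (d) Sable Holtz resides in Zefport, so one alternative holds. Satisfied.
  (e) The claim is a property claim, not a contract claim — that alternative is enough. Satisfied.
  → All conditions met; jurisdiction exists.
Courts with jurisdiction: the Corfield High Bench, the Zefport Court of Common Pleas, the Zefport High Bench, the Civil Court of Zefport — 4 in total.

4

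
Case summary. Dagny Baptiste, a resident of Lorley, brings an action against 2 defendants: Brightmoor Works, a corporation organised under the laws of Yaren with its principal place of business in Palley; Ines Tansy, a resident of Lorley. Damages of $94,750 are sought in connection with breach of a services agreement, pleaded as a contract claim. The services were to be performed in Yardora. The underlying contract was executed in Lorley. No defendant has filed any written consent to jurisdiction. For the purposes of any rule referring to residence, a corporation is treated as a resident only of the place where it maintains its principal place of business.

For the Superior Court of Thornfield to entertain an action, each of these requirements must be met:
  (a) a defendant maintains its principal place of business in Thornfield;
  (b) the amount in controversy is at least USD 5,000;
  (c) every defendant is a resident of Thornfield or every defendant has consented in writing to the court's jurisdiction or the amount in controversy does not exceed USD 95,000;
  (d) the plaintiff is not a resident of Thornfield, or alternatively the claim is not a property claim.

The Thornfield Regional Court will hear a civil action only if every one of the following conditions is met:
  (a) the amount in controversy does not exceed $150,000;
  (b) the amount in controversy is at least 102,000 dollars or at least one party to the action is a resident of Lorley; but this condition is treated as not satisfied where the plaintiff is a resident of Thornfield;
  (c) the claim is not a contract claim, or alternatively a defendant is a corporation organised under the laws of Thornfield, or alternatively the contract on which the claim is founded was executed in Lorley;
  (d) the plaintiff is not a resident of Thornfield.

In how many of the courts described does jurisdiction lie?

The Superior Court of Thornfield:
  (a) The corporate defendant(s) have their principal place of business in Palley, not Thornfield. Not met.
  (b) The amount in controversy is 94,750 dollars, which meets the USD 5,000 floor. Condition met.
  (c) The amount in controversy is $94,750, within the USD 95,000 ceiling — that alternative is enough. Met.
  (d) The plaintiff resides in Lorley, which is not Thornfield, which satisfies one of the alternatives. Met.
  → Not every requirement is met — no jurisdiction.
The Thornfield Regional Court:
  (a) The amount in controversy is 94,750 dollars, within the 150,000 dollars ceiling. Condition met.
  (b) Dagny Baptiste resides in Lorley, which satisfies one of the alternatives. The exception is not triggered, since the plaintiff resides in Lorley, not Thornfield. Condition met.
  (c) The contract was executed in Lorley, so one alternative holds. Condition met.
  (d) The plaintiff resides in Lorley, which is not Thornfield. Satisfied.
  → The court has jurisdiction.
Courts with jurisdiction: the Thornfield Regional Court — 1 in total.

1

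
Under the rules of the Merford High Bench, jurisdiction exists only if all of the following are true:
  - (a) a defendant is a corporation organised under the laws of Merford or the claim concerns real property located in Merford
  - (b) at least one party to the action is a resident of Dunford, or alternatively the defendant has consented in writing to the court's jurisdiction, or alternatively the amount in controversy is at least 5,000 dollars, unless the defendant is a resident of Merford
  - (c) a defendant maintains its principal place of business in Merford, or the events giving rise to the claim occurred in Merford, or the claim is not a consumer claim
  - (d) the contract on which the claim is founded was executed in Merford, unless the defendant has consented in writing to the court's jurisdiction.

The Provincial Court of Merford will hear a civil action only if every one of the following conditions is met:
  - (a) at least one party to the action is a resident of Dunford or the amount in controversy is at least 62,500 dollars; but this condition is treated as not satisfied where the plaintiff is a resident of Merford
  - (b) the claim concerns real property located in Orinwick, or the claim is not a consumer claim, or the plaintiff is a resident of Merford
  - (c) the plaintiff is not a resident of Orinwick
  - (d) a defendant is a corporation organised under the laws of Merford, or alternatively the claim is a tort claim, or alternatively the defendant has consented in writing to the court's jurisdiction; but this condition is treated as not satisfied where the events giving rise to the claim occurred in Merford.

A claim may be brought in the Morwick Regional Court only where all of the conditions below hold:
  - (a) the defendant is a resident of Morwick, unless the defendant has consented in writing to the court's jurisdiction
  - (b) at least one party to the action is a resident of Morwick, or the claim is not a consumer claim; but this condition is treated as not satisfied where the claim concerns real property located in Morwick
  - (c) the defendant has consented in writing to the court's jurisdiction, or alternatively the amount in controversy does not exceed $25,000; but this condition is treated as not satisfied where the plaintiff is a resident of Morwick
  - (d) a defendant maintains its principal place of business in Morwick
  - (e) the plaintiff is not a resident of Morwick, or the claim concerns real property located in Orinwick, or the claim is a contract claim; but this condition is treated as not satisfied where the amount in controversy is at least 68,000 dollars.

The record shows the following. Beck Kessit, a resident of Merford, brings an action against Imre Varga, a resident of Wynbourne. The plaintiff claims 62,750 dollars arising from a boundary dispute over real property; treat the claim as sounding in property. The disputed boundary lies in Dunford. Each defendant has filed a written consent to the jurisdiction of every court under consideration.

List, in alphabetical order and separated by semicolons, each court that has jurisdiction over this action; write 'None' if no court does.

The Merford High Bench:
  (a) No defendant is a corporation; the property lies in Dunford, not Merford — none of the alternatives is met. Not satisfied.
  (b) Every defendant has filed written consent, so one alternative holds. Satisfied.
  (c) The claim is a property claim, not a consumer claim — that alternative is enough. Satisfied.
  (d) No contract (and hence no place of execution) is alleged. The proviso rescues it, though: every defendant has filed written consent. Condition met.
  → Not every requirement is met — no jurisdiction.
The Provincial Court of Merford:
  (a) The amount in controversy is USD 62,750, which meets the 62,500 dollars floor, which satisfies one of the alternatives. But the carve-out bites: the plaintiff resides in Merford. Not met.
  (b) The claim is a property claim, not a consumer claim, so this disjunct is met. Condition met.
  (c) The plaintiff resides in Merford, which is not Orinwick. Condition met.
  (d) Every defendant has filed written consent, so one alternative holds. And the carve-out is inapplicable — the operative events occurred in Dunford, not Merford. Met.
  → At least one condition fails; no jurisdiction.
The Morwick Regional Court:
  (a) The defendant resides in Wynbourne, not Morwick. However, every defendant has filed written consent, so the 'unless' proviso supplies this condition. Condition met.
  (b) The claim is a property claim, not a consumer claim, which satisfies one of the alternatives. And the carve-out is inapplicable — the property lies in Dunford, not Morwick. Met.
  (c) Every defendant has filed written consent, so one alternative holds. The carve-out does not apply: the plaintiff resides in Merford, not Morwick. Met.
  (d) No defendant is a corporation. Not satisfied.
  (e) The plaintiff resides in Merford, which is not Morwick, which satisfies one of the alternatives. And the carve-out is inapplicable — the amount in controversy is USD 62,750, below the $68,000 floor. Satisfied.
  → No jurisdiction.

None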